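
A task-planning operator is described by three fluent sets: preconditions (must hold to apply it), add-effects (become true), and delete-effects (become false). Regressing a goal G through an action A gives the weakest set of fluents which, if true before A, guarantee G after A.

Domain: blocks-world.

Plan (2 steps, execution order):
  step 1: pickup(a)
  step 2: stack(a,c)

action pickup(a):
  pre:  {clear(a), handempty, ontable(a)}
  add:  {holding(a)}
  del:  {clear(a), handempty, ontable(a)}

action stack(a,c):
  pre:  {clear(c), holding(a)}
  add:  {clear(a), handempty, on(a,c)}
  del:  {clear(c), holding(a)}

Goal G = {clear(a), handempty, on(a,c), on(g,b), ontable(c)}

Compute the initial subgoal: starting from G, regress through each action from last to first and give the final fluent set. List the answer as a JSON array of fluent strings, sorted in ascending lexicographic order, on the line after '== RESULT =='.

Work backward from the goal:
  through step 2 (stack(a,c)): drop {clear(a), handempty, on(a,c)}, keep {on(g,b), ontable(c)}, require {clear(c), holding(a)}
    → {clear(c), holding(a), on(g,b), ontable(c)}
  through step 1 (pickup(a)): drop {holding(a)}, keep {clear(c), on(g,b), ontable(c)}, require {clear(a), handempty, ontable(a)}
    → {clear(a), clear(c), handempty, on(g,b), ontable(a), ontable(c)}

== RESULT ==
["clear(a)", "clear(c)", "handempty", "on(g,b)", "ontable(a)", "ontable(c)"]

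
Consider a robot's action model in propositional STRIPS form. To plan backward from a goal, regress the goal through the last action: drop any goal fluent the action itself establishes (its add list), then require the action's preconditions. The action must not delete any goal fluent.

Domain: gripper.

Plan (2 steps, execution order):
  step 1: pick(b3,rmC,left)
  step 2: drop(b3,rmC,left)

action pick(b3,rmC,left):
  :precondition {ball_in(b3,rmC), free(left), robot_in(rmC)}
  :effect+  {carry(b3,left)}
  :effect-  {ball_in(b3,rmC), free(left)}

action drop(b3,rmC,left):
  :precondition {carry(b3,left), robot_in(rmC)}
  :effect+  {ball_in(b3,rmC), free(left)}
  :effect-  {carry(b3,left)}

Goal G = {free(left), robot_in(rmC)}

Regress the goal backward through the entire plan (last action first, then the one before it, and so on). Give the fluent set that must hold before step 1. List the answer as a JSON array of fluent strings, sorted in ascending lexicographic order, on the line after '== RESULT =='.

Regress step by step:
  through step 2 (drop(b3,rmC,left)): drop {free(left)}, keep {robot_in(rmC)}, require {carry(b3,left), robot_in(rmC)}
    → {carry(b3,left), robot_in(rmC)}
  through step 1 (pick(b3,rmC,left)): drop {carry(b3,left)}, keep {robot_in(rmC)}, require {ball_in(b3,rmC), free(left), robot_in(rmC)}
    → {ball_in(b3,rmC), free(left), robot_in(rmC)}

== RESULT ==
["ball_in(b3,rmC)", "free(left)", "robot_in(rmC)"]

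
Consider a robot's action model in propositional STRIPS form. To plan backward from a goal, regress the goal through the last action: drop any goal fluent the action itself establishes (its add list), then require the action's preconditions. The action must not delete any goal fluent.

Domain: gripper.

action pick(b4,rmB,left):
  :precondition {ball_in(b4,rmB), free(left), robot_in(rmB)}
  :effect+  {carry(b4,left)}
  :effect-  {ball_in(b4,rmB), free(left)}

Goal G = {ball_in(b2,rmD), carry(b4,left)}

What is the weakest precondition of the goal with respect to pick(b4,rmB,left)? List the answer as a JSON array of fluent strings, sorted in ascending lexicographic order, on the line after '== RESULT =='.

Regress:
  G ∩ del = {}  (empty — regression defined)
  G \ add = {ball_in(b2,rmD), carry(b4,left)} \ {carry(b4,left)} = {ball_in(b2,rmD)}
  ∪ pre   = {ball_in(b2,rmD)} ∪ {ball_in(b4,rmB), free(left), robot_in(rmB)}
          = {ball_in(b2,rmD), ball_in(b4,rmB), free(left), robot_in(rmB)}

== RESULT ==
["ball_in(b2,rmD)", "ball_in(b4,rmB)", "free(left)", "robot_in(rmB)"]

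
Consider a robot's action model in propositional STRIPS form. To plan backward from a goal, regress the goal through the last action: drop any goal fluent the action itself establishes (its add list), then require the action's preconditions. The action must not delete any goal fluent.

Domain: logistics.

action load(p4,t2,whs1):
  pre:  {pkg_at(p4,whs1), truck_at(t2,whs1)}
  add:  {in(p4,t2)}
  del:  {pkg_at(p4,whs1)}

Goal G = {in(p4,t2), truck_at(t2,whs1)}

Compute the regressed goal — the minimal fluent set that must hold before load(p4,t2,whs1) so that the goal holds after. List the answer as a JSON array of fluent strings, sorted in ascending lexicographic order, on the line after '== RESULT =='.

Regress:
  G ∩ del = {}  (empty — regression defined)
  G \ add = {in(p4,t2), truck_at(t2,whs1)} \ {in(p4,t2)} = {truck_at(t2,whs1)}
  ∪ pre   = {truck_at(t2,whs1)} ∪ {pkg_at(p4,whs1), truck_at(t2,whs1)}
          = {pkg_at(p4,whs1), truck_at(t2,whs1)}

== RESULT ==
["pkg_at(p4,whs1)", "truck_at(t2,whs1)"]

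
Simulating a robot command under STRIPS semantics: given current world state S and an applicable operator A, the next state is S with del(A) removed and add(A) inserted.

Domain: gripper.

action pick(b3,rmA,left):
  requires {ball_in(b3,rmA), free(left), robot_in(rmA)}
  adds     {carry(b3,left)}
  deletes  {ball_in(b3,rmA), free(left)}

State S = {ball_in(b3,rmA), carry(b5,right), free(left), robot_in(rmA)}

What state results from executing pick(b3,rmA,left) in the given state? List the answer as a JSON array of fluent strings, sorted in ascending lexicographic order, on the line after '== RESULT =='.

Progress:
  pre ⊆ S: {ball_in(b3,rmA), free(left), robot_in(rmA)} ⊆ S  — applicable
  S \ del = {carry(b5,right), robot_in(rmA)}
  ∪ add   = {carry(b3,left), carry(b5,right), robot_in(rmA)}

== RESULT ==
["carry(b3,left)", "carry(b5,right)", "robot_in(rmA)"]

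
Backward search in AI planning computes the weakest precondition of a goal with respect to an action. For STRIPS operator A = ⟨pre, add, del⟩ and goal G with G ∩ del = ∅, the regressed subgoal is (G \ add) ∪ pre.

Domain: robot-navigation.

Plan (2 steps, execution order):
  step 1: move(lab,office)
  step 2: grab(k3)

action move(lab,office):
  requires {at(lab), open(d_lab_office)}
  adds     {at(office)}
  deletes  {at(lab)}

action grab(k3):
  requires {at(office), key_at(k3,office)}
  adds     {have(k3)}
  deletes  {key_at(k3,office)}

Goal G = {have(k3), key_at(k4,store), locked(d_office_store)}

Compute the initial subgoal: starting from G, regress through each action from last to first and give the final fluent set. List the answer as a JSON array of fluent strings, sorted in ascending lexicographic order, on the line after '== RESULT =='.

Regress step by step:
  through step 2 (grab(k3)): drop {have(k3)}, keep {key_at(k4,store), locked(d_office_store)}, require {at(office), key_at(k3,office)}
    → {at(office), key_at(k3,office), key_at(k4,store), locked(d_office_store)}
  through step 1 (move(lab,office)): drop {at(office)}, keep {key_at(k3,office), key_at(k4,store), locked(d_office_store)}, require {at(lab), open(d_lab_office)}
    → {at(lab), key_at(k3,office), key_at(k4,store), locked(d_office_store), open(d_lab_office)}

== RESULT ==
["at(lab)", "key_at(k3,office)", "key_at(k4,store)", "locked(d_office_store)", "open(d_lab_office)"]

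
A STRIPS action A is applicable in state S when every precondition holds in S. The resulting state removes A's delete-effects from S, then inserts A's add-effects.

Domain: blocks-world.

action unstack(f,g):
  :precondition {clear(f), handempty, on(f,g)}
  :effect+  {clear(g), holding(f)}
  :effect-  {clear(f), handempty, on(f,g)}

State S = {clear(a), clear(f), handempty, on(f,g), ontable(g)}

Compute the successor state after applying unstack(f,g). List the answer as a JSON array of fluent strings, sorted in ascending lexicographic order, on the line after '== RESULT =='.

Compute (S \ del) ∪ add:
  pre ⊆ S: {clear(f), handempty, on(f,g)} ⊆ S  — applicable
  S \ del = {clear(a), ontable(g)}
  ∪ add   = {clear(a), clear(g), holding(f), ontable(g)}

== RESULT ==
["clear(a)", "clear(g)", "holding(f)", "ontable(g)"]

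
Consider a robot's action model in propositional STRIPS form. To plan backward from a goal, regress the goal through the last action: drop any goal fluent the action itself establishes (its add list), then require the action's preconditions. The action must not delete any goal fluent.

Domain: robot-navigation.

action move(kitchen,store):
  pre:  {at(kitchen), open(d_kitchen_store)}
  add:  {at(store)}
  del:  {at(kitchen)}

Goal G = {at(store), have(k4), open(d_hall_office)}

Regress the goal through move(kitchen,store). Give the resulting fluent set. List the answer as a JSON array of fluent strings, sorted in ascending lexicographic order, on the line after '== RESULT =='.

Compute (G \ add) ∪ pre:
  G ∩ del = {}  (empty — regression defined)
  G \ add = {at(store), have(k4), open(d_hall_office)} \ {at(store)} = {have(k4), open(d_hall_office)}
  ∪ pre   = {have(k4), open(d_hall_office)} ∪ {at(kitchen), open(d_kitchen_store)}
          = {at(kitchen), have(k4), open(d_hall_office), open(d_kitchen_store)}

== RESULT ==
["at(kitchen)", "have(k4)", "open(d_hall_office)", "open(d_kitchen_store)"]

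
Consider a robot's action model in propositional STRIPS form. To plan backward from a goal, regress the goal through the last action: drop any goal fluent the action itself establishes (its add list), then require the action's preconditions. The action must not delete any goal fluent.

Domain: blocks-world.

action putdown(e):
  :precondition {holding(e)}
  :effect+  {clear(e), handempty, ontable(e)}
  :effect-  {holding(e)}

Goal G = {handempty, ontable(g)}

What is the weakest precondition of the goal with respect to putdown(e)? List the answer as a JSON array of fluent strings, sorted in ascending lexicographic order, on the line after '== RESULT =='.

Regress:
  G ∩ del = {}  (empty — regression defined)
  G \ add = {handempty, ontable(g)} \ {clear(e), handempty, ontable(e)} = {ontable(g)}
  ∪ pre   = {ontable(g)} ∪ {holding(e)}
          = {holding(e), ontable(g)}

== RESULT ==
["holding(e)", "ontable(g)"]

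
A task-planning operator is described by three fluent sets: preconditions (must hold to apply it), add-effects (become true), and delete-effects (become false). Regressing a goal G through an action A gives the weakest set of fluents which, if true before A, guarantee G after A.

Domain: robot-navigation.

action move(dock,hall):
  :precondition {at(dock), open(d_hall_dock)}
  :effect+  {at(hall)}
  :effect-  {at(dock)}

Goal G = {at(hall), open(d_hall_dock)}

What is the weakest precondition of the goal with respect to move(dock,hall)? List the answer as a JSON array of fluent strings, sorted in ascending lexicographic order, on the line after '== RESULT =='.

Regress:
  G ∩ del = {}  (empty — regression defined)
  G \ add = {at(hall), open(d_hall_dock)} \ {at(hall)} = {open(d_hall_dock)}
  ∪ pre   = {open(d_hall_dock)} ∪ {at(dock), open(d_hall_dock)}
          = {at(dock), open(d_hall_dock)}

== RESULT ==
["at(dock)", "open(d_hall_dock)"]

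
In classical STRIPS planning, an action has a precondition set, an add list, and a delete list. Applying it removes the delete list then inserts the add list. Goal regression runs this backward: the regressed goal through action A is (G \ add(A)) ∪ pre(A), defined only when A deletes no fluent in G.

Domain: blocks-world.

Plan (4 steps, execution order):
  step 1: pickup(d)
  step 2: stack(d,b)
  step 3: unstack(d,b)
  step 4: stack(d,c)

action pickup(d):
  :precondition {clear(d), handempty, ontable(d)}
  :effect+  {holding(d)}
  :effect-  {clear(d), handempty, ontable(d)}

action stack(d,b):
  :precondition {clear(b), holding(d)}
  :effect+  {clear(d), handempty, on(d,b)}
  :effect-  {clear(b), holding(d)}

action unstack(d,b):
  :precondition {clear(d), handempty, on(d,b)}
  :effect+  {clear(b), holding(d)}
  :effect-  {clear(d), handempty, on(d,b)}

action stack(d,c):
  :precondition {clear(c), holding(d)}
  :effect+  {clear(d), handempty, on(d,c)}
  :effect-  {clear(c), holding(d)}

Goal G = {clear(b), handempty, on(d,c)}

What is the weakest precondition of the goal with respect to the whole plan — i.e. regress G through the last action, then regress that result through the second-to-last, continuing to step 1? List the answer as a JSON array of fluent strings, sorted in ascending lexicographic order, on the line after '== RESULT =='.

Work backward from the goal:
  through step 4 (stack(d,c)): drop {handempty, on(d,c)}, keep {clear(b)}, require {clear(c), holding(d)}
    → {clear(b), clear(c), holding(d)}
  through step 3 (unstack(d,b)): drop {clear(b), holding(d)}, keep {clear(c)}, require {clear(d), handempty, on(d,b)}
    → {clear(c), clear(d), handempty, on(d,b)}
  through step 2 (stack(d,b)): drop {clear(d), handempty, on(d,b)}, keep {clear(c)}, require {clear(b), holding(d)}
    → {clear(b), clear(c), holding(d)}
  through step 1 (pickup(d)): drop {holding(d)}, keep {clear(b), clear(c)}, require {clear(d), handempty, ontable(d)}
    → {clear(b), clear(c), clear(d), handempty, ontable(d)}

== RESULT ==
["clear(b)", "clear(c)", "clear(d)", "handempty", "ontable(d)"]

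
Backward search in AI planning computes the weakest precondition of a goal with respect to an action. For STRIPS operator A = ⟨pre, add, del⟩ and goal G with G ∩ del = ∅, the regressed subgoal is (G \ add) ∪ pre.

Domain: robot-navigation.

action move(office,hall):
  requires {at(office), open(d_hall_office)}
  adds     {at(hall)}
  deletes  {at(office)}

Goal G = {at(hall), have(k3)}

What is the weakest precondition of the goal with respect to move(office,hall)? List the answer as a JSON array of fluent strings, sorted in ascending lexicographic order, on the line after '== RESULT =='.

Regress:
  G ∩ del = {}  (empty — regression defined)
  G \ add = {at(hall), have(k3)} \ {at(hall)} = {have(k3)}
  ∪ pre   = {have(k3)} ∪ {at(office), open(d_hall_office)}
          = {at(office), have(k3), open(d_hall_office)}

== RESULT ==
["at(office)", "have(k3)", "open(d_hall_office)"]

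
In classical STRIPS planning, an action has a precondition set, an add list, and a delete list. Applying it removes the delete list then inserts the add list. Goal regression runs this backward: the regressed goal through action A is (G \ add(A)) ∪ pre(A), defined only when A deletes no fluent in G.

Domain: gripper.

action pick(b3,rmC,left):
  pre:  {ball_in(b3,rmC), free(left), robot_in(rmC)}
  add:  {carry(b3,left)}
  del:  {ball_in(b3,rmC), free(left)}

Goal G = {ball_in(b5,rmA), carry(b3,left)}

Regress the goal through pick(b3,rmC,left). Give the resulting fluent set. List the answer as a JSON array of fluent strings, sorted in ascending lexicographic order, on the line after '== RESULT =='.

Compute (G \ add) ∪ pre:
  G ∩ del = {}  (empty — regression defined)
  G \ add = {ball_in(b5,rmA), carry(b3,left)} \ {carry(b3,left)} = {ball_in(b5,rmA)}
  ∪ pre   = {ball_in(b5,rmA)} ∪ {ball_in(b3,rmC), free(left), robot_in(rmC)}
          = {ball_in(b3,rmC), ball_in(b5,rmA), free(left), robot_in(rmC)}

== RESULT ==
["ball_in(b3,rmC)", "ball_in(b5,rmA)", "free(left)", "robot_in(rmC)"]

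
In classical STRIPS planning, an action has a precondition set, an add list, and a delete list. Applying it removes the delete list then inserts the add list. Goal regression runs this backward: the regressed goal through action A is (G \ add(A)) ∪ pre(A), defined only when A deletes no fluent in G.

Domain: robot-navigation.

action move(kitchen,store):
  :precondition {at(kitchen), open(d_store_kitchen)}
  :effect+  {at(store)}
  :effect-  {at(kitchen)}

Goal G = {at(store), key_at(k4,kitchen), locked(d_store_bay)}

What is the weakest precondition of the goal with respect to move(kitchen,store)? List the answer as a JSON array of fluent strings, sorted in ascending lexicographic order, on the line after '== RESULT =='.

Compute (G \ add) ∪ pre:
  G ∩ del = {}  (empty — regression defined)
  G \ add = {at(store), key_at(k4,kitchen), locked(d_store_bay)} \ {at(store)} = {key_at(k4,kitchen), locked(d_store_bay)}
  ∪ pre   = {key_at(k4,kitchen), locked(d_store_bay)} ∪ {at(kitchen), open(d_store_kitchen)}
          = {at(kitchen), key_at(k4,kitchen), locked(d_store_bay), open(d_store_kitchen)}

== RESULT ==
["at(kitchen)", "key_at(k4,kitchen)", "locked(d_store_bay)", "open(d_store_kitchen)"]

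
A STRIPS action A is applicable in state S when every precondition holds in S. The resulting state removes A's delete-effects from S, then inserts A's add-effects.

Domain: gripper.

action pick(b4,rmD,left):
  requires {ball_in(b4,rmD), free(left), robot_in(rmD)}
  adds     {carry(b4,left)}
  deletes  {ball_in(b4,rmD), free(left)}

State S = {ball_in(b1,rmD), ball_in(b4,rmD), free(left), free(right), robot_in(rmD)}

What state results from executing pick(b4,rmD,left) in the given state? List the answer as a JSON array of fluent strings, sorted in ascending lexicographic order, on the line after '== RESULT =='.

Compute (S \ del) ∪ add:
  pre ⊆ S: {ball_in(b4,rmD), free(left), robot_in(rmD)} ⊆ S  — applicable
  S \ del = {ball_in(b1,rmD), free(right), robot_in(rmD)}
  ∪ add   = {ball_in(b1,rmD), carry(b4,left), free(right), robot_in(rmD)}

== RESULT ==
["ball_in(b1,rmD)", "carry(b4,left)", "free(right)", "robot_in(rmD)"]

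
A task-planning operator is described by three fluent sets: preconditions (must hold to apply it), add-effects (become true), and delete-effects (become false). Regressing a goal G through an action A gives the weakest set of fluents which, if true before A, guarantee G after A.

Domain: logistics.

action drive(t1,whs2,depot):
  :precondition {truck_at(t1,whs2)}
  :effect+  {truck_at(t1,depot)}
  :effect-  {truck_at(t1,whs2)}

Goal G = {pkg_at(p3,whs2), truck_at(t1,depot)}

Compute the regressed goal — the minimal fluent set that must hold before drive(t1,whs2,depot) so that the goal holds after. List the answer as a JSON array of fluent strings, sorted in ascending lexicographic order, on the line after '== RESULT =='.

Compute (G \ add) ∪ pre:
  G ∩ del = {}  (empty — regression defined)
  G \ add = {pkg_at(p3,whs2), truck_at(t1,depot)} \ {truck_at(t1,depot)} = {pkg_at(p3,whs2)}
  ∪ pre   = {pkg_at(p3,whs2)} ∪ {truck_at(t1,whs2)}
          = {pkg_at(p3,whs2), truck_at(t1,whs2)}

== RESULT ==
["pkg_at(p3,whs2)", "truck_at(t1,whs2)"]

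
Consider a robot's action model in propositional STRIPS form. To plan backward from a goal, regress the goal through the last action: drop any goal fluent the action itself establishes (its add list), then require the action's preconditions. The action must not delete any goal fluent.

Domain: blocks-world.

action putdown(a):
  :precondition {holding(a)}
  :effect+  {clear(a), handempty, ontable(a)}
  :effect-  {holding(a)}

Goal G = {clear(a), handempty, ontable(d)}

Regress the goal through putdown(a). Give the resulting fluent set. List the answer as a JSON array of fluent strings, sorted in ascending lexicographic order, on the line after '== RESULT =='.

Compute (G \ add) ∪ pre:
  G ∩ del = {}  (empty — regression defined)
  G \ add = {clear(a), handempty, ontable(d)} \ {clear(a), handempty, ontable(a)} = {ontable(d)}
  ∪ pre   = {ontable(d)} ∪ {holding(a)}
          = {holding(a), ontable(d)}

== RESULT ==
["holding(a)", "ontable(d)"]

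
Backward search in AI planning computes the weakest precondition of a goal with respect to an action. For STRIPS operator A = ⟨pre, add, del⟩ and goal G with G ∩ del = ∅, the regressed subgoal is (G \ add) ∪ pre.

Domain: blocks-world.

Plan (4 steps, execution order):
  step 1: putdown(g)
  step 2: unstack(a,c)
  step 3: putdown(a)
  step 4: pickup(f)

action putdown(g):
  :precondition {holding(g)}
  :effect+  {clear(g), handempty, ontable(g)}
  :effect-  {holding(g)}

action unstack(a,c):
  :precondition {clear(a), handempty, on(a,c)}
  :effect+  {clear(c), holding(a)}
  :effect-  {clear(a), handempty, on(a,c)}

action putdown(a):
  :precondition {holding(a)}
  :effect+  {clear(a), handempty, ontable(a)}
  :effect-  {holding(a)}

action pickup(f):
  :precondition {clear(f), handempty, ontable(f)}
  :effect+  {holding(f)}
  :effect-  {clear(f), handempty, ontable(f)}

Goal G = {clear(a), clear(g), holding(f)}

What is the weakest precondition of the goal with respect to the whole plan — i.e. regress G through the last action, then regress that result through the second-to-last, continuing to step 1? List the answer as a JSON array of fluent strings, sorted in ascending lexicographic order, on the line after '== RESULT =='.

Regress step by step:
  through step 4 (pickup(f)): drop {holding(f)}, keep {clear(a), clear(g)}, require {clear(f), handempty, ontable(f)}
    → {clear(a), clear(f), clear(g), handempty, ontable(f)}
  through step 3 (putdown(a)): drop {clear(a), handempty}, keep {clear(f), clear(g), ontable(f)}, require {holding(a)}
    → {clear(f), clear(g), holding(a), ontable(f)}
  through step 2 (unstack(a,c)): drop {holding(a)}, keep {clear(f), clear(g), ontable(f)}, require {clear(a), handempty, on(a,c)}
    → {clear(a), clear(f), clear(g), handempty, on(a,c), ontable(f)}
  through step 1 (putdown(g)): drop {clear(g), handempty}, keep {clear(a), clear(f), on(a,c), ontable(f)}, require {holding(g)}
    → {clear(a), clear(f), holding(g), on(a,c), ontable(f)}

== RESULT ==
["clear(a)", "clear(f)", "holding(g)", "on(a,c)", "ontable(f)"]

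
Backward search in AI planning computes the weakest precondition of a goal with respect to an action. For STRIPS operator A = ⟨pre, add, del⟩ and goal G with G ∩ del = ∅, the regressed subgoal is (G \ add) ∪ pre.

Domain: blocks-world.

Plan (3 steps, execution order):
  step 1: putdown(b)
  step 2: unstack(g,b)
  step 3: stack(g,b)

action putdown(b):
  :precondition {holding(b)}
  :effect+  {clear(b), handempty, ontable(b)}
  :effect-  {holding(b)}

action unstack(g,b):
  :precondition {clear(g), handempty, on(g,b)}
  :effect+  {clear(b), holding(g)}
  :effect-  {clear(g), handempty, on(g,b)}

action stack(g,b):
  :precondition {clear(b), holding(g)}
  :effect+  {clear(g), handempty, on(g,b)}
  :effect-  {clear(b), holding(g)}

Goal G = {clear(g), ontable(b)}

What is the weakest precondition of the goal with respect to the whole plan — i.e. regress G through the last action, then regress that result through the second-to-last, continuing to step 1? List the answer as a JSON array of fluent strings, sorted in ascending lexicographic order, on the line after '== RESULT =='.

Regress step by step:
  through step 3 (stack(g,b)): drop {clear(g)}, keep {ontable(b)}, require {clear(b), holding(g)}
    → {clear(b), holding(g), ontable(b)}
  through step 2 (unstack(g,b)): drop {clear(b), holding(g)}, keep {ontable(b)}, require {clear(g), handempty, on(g,b)}
    → {clear(g), handempty, on(g,b), ontable(b)}
  through step 1 (putdown(b)): drop {handempty, ontable(b)}, keep {clear(g), on(g,b)}, require {holding(b)}
    → {clear(g), holding(b), on(g,b)}

== RESULT ==
["clear(g)", "holding(b)", "on(g,b)"]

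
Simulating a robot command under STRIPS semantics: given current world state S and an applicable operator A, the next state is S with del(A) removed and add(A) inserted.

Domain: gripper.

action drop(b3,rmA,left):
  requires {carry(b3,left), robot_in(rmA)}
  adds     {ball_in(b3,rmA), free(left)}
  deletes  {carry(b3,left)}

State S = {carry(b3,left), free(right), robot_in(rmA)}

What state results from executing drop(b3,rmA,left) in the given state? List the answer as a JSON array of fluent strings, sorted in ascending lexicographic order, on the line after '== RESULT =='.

Progress:
  pre ⊆ S: {carry(b3,left), robot_in(rmA)} ⊆ S  — applicable
  S \ del = {free(right), robot_in(rmA)}
  ∪ add   = {ball_in(b3,rmA), free(left), free(right), robot_in(rmA)}

== RESULT ==
["ball_in(b3,rmA)", "free(left)", "free(right)", "robot_in(rmA)"]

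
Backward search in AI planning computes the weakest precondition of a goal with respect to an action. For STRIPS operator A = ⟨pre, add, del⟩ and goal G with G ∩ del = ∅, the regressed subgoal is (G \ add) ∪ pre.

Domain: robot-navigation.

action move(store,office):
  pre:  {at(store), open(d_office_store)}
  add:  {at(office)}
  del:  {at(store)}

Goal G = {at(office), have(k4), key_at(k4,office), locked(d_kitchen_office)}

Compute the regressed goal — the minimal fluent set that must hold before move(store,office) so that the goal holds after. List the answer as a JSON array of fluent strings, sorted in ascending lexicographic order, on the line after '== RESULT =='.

Compute (G \ add) ∪ pre:
  G ∩ del = {}  (empty — regression defined)
  G \ add = {at(office), have(k4), key_at(k4,office), locked(d_kitchen_office)} \ {at(office)} = {have(k4), key_at(k4,office), locked(d_kitchen_office)}
  ∪ pre   = {have(k4), key_at(k4,office), locked(d_kitchen_office)} ∪ {at(store), open(d_office_store)}
          = {at(store), have(k4), key_at(k4,office), locked(d_kitchen_office), open(d_office_store)}

== RESULT ==
["at(store)", "have(k4)", "key_at(k4,office)", "locked(d_kitchen_office)", "open(d_office_store)"]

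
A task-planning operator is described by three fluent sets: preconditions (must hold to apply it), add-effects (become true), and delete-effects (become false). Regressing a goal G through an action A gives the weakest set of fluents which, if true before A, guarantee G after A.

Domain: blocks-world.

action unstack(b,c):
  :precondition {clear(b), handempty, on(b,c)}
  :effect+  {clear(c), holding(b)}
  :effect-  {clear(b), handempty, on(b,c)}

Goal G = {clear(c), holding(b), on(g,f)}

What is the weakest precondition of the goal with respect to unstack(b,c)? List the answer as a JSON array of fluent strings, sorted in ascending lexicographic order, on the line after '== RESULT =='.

Regress:
  G ∩ del = {}  (empty — regression defined)
  G \ add = {clear(c), holding(b), on(g,f)} \ {clear(c), holding(b)} = {on(g,f)}
  ∪ pre   = {on(g,f)} ∪ {clear(b), handempty, on(b,c)}
          = {clear(b), handempty, on(b,c), on(g,f)}

== RESULT ==
["clear(b)", "handempty", "on(b,c)", "on(g,f)"]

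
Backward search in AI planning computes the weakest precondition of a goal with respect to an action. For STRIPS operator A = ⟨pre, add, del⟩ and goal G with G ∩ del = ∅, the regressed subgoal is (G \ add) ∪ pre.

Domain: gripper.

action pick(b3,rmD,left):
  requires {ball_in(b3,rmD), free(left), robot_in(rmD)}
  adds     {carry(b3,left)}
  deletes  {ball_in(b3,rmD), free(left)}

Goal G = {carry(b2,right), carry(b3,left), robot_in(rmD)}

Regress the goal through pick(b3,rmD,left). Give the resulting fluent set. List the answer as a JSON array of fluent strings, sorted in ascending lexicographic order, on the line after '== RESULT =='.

Compute (G \ add) ∪ pre:
  G ∩ del = {}  (empty — regression defined)
  G \ add = {carry(b2,right), carry(b3,left), robot_in(rmD)} \ {carry(b3,left)} = {carry(b2,right), robot_in(rmD)}
  ∪ pre   = {carry(b2,right), robot_in(rmD)} ∪ {ball_in(b3,rmD), free(left), robot_in(rmD)}
          = {ball_in(b3,rmD), carry(b2,right), free(left), robot_in(rmD)}

== RESULT ==
["ball_in(b3,rmD)", "carry(b2,right)", "free(left)", "robot_in(rmD)"]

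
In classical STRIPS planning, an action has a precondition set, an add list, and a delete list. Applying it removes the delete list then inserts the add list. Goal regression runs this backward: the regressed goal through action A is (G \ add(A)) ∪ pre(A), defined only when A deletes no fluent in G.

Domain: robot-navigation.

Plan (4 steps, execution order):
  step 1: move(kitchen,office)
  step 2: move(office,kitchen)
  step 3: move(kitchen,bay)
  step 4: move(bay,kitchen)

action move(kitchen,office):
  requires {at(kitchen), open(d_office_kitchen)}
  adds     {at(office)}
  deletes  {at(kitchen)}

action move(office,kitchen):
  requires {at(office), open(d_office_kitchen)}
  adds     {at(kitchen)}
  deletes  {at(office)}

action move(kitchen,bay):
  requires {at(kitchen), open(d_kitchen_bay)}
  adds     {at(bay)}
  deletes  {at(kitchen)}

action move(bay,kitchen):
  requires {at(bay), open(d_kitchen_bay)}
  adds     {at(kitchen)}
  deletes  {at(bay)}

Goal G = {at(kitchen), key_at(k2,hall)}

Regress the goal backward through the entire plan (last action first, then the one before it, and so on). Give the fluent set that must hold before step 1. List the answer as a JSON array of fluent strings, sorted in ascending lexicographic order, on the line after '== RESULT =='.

Regress step by step:
  through step 4 (move(bay,kitchen)): drop {at(kitchen)}, keep {key_at(k2,hall)}, require {at(bay), open(d_kitchen_bay)}
    → {at(bay), key_at(k2,hall), open(d_kitchen_bay)}
  through step 3 (move(kitchen,bay)): drop {at(bay)}, keep {key_at(k2,hall), open(d_kitchen_bay)}, require {at(kitchen), open(d_kitchen_bay)}
    → {at(kitchen), key_at(k2,hall), open(d_kitchen_bay)}
  through step 2 (move(office,kitchen)): drop {at(kitchen)}, keep {key_at(k2,hall), open(d_kitchen_bay)}, require {at(office), open(d_office_kitchen)}
    → {at(office), key_at(k2,hall), open(d_kitchen_bay), open(d_office_kitchen)}
  through step 1 (move(kitchen,office)): drop {at(office)}, keep {key_at(k2,hall), open(d_kitchen_bay), open(d_office_kitchen)}, require {at(kitchen), open(d_office_kitchen)}
    → {at(kitchen), key_at(k2,hall), open(d_kitchen_bay), open(d_office_kitchen)}

== RESULT ==
["at(kitchen)", "key_at(k2,hall)", "open(d_kitchen_bay)", "open(d_office_kitchen)"]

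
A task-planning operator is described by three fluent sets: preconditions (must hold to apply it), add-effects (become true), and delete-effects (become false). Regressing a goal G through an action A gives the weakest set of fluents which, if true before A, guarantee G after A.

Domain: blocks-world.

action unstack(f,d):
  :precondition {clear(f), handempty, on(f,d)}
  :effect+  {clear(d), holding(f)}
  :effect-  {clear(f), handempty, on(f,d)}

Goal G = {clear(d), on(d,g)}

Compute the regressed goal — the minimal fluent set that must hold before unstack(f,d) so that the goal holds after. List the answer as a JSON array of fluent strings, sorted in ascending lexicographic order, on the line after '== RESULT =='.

Compute (G \ add) ∪ pre:
  G ∩ del = {}  (empty — regression defined)
  G \ add = {clear(d), on(d,g)} \ {clear(d), holding(f)} = {on(d,g)}
  ∪ pre   = {on(d,g)} ∪ {clear(f), handempty, on(f,d)}
          = {clear(f), handempty, on(d,g), on(f,d)}

== RESULT ==
["clear(f)", "handempty", "on(d,g)", "on(f,d)"]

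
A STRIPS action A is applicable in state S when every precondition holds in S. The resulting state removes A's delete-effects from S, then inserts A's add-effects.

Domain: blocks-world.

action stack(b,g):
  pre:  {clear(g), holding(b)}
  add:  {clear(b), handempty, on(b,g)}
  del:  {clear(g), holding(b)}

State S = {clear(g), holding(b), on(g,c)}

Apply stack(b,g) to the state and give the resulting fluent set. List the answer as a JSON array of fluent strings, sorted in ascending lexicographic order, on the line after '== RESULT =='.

Progress:
  pre ⊆ S: {clear(g), holding(b)} ⊆ S  — applicable
  S \ del = {on(g,c)}
  ∪ add   = {clear(b), handempty, on(b,g), on(g,c)}

== RESULT ==
["clear(b)", "handempty", "on(b,g)", "on(g,c)"]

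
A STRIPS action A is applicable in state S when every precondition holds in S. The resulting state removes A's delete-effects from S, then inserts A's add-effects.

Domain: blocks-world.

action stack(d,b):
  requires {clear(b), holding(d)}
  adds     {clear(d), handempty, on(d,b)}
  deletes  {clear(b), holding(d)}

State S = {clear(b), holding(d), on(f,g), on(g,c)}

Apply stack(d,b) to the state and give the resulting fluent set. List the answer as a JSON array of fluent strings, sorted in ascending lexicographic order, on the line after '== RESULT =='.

Progress:
  pre ⊆ S: {clear(b), holding(d)} ⊆ S  — applicable
  S \ del = {on(f,g), on(g,c)}
  ∪ add   = {clear(d), handempty, on(d,b), on(f,g), on(g,c)}

== RESULT ==
["clear(d)", "handempty", "on(d,b)", "on(f,g)", "on(g,c)"]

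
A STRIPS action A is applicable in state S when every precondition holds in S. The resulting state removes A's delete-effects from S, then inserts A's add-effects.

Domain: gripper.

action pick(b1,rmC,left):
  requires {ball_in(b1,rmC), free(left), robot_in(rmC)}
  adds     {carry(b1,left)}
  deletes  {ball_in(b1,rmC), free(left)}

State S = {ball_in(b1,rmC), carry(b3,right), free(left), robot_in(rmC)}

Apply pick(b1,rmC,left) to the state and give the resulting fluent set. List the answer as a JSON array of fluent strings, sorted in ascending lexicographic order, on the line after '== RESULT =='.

Progress:
  pre ⊆ S: {ball_in(b1,rmC), free(left), robot_in(rmC)} ⊆ S  — applicable
  S \ del = {carry(b3,right), robot_in(rmC)}
  ∪ add   = {carry(b1,left), carry(b3,right), robot_in(rmC)}

== RESULT ==
["carry(b1,left)", "carry(b3,right)", "robot_in(rmC)"]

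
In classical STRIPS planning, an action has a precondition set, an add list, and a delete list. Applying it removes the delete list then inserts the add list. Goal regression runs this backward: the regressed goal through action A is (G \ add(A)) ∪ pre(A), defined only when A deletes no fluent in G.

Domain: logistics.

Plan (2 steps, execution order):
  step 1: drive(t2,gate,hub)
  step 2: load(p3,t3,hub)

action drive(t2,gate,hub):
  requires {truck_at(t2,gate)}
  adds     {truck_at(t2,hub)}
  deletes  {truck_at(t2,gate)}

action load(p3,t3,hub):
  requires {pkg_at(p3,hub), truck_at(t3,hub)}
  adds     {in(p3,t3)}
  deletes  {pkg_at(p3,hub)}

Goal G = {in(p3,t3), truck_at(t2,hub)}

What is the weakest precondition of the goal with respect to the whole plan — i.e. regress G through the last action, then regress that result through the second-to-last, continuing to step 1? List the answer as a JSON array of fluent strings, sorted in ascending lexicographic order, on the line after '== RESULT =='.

Regress step by step:
  through step 2 (load(p3,t3,hub)): drop {in(p3,t3)}, keep {truck_at(t2,hub)}, require {pkg_at(p3,hub), truck_at(t3,hub)}
    → {pkg_at(p3,hub), truck_at(t2,hub), truck_at(t3,hub)}
  through step 1 (drive(t2,gate,hub)): drop {truck_at(t2,hub)}, keep {pkg_at(p3,hub), truck_at(t3,hub)}, require {truck_at(t2,gate)}
    → {pkg_at(p3,hub), truck_at(t2,gate), truck_at(t3,hub)}

== RESULT ==
["pkg_at(p3,hub)", "truck_at(t2,gate)", "truck_at(t3,hub)"]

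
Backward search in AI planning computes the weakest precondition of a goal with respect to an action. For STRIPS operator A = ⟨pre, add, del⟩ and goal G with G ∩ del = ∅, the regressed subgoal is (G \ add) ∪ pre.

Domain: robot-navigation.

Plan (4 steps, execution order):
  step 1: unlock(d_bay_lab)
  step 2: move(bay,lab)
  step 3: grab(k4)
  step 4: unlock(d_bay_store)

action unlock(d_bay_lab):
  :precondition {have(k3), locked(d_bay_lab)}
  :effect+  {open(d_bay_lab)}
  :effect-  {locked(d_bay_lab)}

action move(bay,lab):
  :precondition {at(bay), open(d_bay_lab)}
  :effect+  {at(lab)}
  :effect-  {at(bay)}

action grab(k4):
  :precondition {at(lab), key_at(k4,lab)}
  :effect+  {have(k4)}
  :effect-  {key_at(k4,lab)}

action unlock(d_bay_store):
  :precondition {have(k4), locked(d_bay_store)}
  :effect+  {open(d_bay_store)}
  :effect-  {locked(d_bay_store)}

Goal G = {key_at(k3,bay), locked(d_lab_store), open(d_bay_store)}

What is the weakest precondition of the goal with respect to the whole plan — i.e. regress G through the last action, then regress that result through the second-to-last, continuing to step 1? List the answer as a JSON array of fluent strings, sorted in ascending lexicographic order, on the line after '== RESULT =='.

Work backward from the goal:
  through step 4 (unlock(d_bay_store)): drop {open(d_bay_store)}, keep {key_at(k3,bay), locked(d_lab_store)}, require {have(k4), locked(d_bay_store)}
    → {have(k4), key_at(k3,bay), locked(d_bay_store), locked(d_lab_store)}
  through step 3 (grab(k4)): drop {have(k4)}, keep {key_at(k3,bay), locked(d_bay_store), locked(d_lab_store)}, require {at(lab), key_at(k4,lab)}
    → {at(lab), key_at(k3,bay), key_at(k4,lab), locked(d_bay_store), locked(d_lab_store)}
  through step 2 (move(bay,lab)): drop {at(lab)}, keep {key_at(k3,bay), key_at(k4,lab), locked(d_bay_store), locked(d_lab_store)}, require {at(bay), open(d_bay_lab)}
    → {at(bay), key_at(k3,bay), key_at(k4,lab), locked(d_bay_store), locked(d_lab_store), open(d_bay_lab)}
  through step 1 (unlock(d_bay_lab)): drop {open(d_bay_lab)}, keep {at(bay), key_at(k3,bay), key_at(k4,lab), locked(d_bay_store), locked(d_lab_store)}, require {have(k3), locked(d_bay_lab)}
    → {at(bay), have(k3), key_at(k3,bay), key_at(k4,lab), locked(d_bay_lab), locked(d_bay_store), locked(d_lab_store)}

== RESULT ==
["at(bay)", "have(k3)", "key_at(k3,bay)", "key_at(k4,lab)", "locked(d_bay_lab)", "locked(d_bay_store)", "locked(d_lab_store)"]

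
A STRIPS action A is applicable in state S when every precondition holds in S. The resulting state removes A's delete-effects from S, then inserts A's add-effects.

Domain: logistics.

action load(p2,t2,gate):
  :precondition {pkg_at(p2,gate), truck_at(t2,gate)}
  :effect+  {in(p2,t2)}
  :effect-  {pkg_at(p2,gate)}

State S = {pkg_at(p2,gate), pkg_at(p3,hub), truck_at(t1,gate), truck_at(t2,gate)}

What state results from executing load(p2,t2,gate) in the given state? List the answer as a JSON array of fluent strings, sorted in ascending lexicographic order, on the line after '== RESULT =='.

Compute (S \ del) ∪ add:
  pre ⊆ S: {pkg_at(p2,gate), truck_at(t2,gate)} ⊆ S  — applicable
  S \ del = {pkg_at(p3,hub), truck_at(t1,gate), truck_at(t2,gate)}
  ∪ add   = {in(p2,t2), pkg_at(p3,hub), truck_at(t1,gate), truck_at(t2,gate)}

== RESULT ==
["in(p2,t2)", "pkg_at(p3,hub)", "truck_at(t1,gate)", "truck_at(t2,gate)"]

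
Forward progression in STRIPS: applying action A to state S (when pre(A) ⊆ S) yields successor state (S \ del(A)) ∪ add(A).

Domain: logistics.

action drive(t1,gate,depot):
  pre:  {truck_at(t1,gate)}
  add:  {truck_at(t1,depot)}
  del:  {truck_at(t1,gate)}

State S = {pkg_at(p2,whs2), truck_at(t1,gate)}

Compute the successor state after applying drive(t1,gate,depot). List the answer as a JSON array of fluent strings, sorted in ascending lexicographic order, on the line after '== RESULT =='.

Progress:
  pre ⊆ S: {truck_at(t1,gate)} ⊆ S  — applicable
  S \ del = {pkg_at(p2,whs2)}
  ∪ add   = {pkg_at(p2,whs2), truck_at(t1,depot)}

== RESULT ==
["pkg_at(p2,whs2)", "truck_at(t1,depot)"]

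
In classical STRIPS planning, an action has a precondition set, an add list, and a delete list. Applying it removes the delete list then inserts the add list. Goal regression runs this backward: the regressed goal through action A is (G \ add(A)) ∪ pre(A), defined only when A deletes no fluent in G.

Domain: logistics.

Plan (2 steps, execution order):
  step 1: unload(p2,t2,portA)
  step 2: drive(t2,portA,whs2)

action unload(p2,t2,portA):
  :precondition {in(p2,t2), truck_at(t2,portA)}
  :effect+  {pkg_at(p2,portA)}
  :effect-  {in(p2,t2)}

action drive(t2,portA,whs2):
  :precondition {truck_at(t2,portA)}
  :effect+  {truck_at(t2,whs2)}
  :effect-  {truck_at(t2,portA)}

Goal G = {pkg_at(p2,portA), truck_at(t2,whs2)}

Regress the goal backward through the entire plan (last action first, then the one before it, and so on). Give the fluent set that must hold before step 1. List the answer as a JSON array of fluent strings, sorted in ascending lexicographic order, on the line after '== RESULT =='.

Work backward from the goal:
  through step 2 (drive(t2,portA,whs2)): drop {truck_at(t2,whs2)}, keep {pkg_at(p2,portA)}, require {truck_at(t2,portA)}
    → {pkg_at(p2,portA), truck_at(t2,portA)}
  through step 1 (unload(p2,t2,portA)): drop {pkg_at(p2,portA)}, keep {truck_at(t2,portA)}, require {in(p2,t2), truck_at(t2,portA)}
    → {in(p2,t2), truck_at(t2,portA)}

== RESULT ==
["in(p2,t2)", "truck_at(t2,portA)"]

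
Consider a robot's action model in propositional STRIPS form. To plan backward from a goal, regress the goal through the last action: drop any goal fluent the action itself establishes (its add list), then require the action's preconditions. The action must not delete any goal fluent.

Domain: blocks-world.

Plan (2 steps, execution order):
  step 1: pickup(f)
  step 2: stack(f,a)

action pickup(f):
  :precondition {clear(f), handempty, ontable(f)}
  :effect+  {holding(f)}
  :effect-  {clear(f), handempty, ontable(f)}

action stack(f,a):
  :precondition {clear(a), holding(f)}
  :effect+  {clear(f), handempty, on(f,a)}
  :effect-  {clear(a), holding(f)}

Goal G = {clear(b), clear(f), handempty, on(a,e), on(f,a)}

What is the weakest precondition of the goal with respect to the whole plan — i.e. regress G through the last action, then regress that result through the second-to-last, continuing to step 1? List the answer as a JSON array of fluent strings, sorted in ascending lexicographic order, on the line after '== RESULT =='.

Regress step by step:
  through step 2 (stack(f,a)): drop {clear(f), handempty, on(f,a)}, keep {clear(b), on(a,e)}, require {clear(a), holding(f)}
    → {clear(a), clear(b), holding(f), on(a,e)}
  through step 1 (pickup(f)): drop {holding(f)}, keep {clear(a), clear(b), on(a,e)}, require {clear(f), handempty, ontable(f)}
    → {clear(a), clear(b), clear(f), handempty, on(a,e), ontable(f)}

== RESULT ==
["clear(a)", "clear(b)", "clear(f)", "handempty", "on(a,e)", "ontable(f)"]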